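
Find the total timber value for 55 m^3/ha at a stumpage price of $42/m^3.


Value = 55 * 42 = $2310/ha

$2310/ha


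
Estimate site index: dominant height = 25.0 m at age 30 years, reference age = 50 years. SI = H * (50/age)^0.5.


50/30 = 1.66667
(1.66667)^0.5 = 1.29100
SI = 25.0 * 1.29100 = 32.2750 ≈ 32.3 m

32.3 m


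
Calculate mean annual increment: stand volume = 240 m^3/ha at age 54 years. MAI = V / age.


MAI = 240 / 54 = 4.4444 ≈ 4.44 m^3/ha/yr

4.44 m^3/ha/yr


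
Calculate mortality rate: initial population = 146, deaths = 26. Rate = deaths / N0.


Mortality rate = 26 / 146 = 0.178082 ≈ 0.1781

0.1781


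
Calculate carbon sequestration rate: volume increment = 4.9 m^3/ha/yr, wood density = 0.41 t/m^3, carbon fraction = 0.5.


C = 4.9 * 0.41 * 0.5 = 1.0045 ≈ 1.00 t C/ha/yr

1.00 t C/ha/yr


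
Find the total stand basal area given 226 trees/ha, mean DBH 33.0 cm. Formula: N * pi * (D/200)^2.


(D/200)^2 = (33.0/200)^2 = 0.165^2 = 0.027225
Individual BA = 3.141593 * 0.027225 = 0.0855299 m^2
Stand BA = 226 * 0.0855299 = 19.3298 ≈ 19.33 m^2/ha

19.33 m^2/ha


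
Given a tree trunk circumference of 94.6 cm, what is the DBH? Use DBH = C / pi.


DBH = C / pi = 94.6 / 3.141593 = 30.1121 ≈ 30.11 cm

30.11 cm


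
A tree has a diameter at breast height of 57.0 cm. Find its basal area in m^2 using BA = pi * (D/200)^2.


D/200 = 57.0/200 = 0.285 m
(D/200)^2 = 0.285^2 = 0.081225
BA = 3.141593 * 0.081225 = 0.255176 ≈ 0.2552 m^2

0.2552 m^2


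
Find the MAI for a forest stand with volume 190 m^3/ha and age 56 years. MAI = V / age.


MAI = 190 / 56 = 3.3929 ≈ 3.39 m^3/ha/yr

3.39 m^3/ha/yr


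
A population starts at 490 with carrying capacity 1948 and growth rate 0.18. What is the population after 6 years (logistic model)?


(K - N0)/N0 = (1948 - 490)/490 = 1458/490 = 2.97551
r*t = 0.18 * 6 = 1.08; exp(-1.08) = 0.339596
2.97551 * 0.339596 = 1.01047
1 + 1.01047 = 2.01047
N = 1948 / 2.01047 = 968.928 ≈ 969

969


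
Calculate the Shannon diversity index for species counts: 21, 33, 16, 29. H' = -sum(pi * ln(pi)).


Total N = 21 + 33 + 16 + 29 = 99
Per-species terms:
  p = 21/99 = 0.212121; ln(p) = -1.550598; p*ln(p) = 0.212121 * (-1.550598) = -0.328914
  p = 33/99 = 0.333333; ln(p) = -1.098613; p*ln(p) = 0.333333 * (-1.098613) = -0.366204
  p = 16/99 = 0.161616; ln(p) = -1.822532; p*ln(p) = 0.161616 * (-1.822532) = -0.294550
  p = 29/99 = 0.292929; ln(p) = -1.227825; p*ln(p) = 0.292929 * (-1.227825) = -0.359666
sum(p*ln(p)) = (-0.328914) + (-0.366204) + (-0.294550) + (-0.359666) = -1.349334
H' = -(-1.349334) = 1.349334 ≈ 1.3493

1.3493


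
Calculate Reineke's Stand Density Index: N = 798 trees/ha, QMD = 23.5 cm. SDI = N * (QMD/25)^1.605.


QMD/25 = 23.5/25 = 0.94
(0.94)^1.605 = exp(1.605 * ln(0.94)) = exp(1.605 * (-0.0618754)) = exp(-0.0993100) = 0.905462
SDI = 798 * 0.905462 = 722.559 ≈ 723

723


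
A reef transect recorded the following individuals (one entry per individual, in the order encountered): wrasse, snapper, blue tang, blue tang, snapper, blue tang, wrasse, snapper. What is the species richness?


Total individuals logged = 8
Distinct species (count of individuals): wrasse (2), snapper (3), blue tang (3)
Species richness = number of distinct species = 3

3


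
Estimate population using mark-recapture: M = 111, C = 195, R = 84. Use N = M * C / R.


N = M * C / R = 111 * 195 / 84 = 21645 / 84 = 257.68 ≈ 258

258 individuals


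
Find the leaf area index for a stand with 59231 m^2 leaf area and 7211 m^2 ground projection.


LAI = 59231 / 7211 = 8.2140 ≈ 8.21

8.21


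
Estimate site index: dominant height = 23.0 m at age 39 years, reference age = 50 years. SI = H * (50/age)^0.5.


50/39 = 1.28205
(1.28205)^0.5 = 1.13228
SI = 23.0 * 1.13228 = 26.0424 ≈ 26.0 m

26.0 m


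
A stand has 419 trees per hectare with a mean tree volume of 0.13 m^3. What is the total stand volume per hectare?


V_stand = 419 * 0.13 = 54.47 ≈ 54.5 m^3/ha

54.5 m^3/ha


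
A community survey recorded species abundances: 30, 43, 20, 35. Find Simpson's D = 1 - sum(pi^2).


Total N = 30 + 43 + 20 + 35 = 128
Per-species terms:
  p = 30/128 = 0.234375; p^2 = 0.234375^2 = 0.054932
  p = 43/128 = 0.335938; p^2 = 0.335938^2 = 0.112854
  p = 20/128 = 0.156250; p^2 = 0.156250^2 = 0.024414
  p = 35/128 = 0.273438; p^2 = 0.273438^2 = 0.074768
sum(p^2) = 0.054932 + 0.112854 + 0.024414 + 0.074768 = 0.266968
D = 1 - 0.266968 = 0.733032 ≈ 0.7330

0.7330


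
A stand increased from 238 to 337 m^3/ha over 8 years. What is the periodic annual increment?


PAI = (V2 - V1) / period = (337 - 238) / 8 = 99 / 8 = 12.3750 ≈ 12.38 m^3/ha/yr

12.38 m^3/ha/yr


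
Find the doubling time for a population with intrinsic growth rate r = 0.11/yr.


td = ln(2) / 0.11 = 0.693147 / 0.11 = 6.30134 ≈ 6.3 years

6.3 years


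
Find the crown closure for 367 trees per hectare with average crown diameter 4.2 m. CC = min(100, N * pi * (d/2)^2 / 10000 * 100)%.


(d/2)^2 = (4.2/2)^2 = 2.1^2 = 4.41
Crown area = 3.141593 * 4.41 = 13.8544 m^2
N * area / 10000 * 100 = 367 * 13.8544 / 10000 * 100 = 50.8456
CC = min(100, 50.8456) = 50.8456 ≈ 50.8%

50.8%


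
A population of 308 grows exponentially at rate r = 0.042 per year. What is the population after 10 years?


r*t = 0.042 * 10 = 0.42
exp(0.42) = 1.52196
N = 308 * 1.52196 = 468.764 ≈ 469

469


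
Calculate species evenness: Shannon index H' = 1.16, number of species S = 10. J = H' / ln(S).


ln(10) = 2.30259
J = H' / ln(S) = 1.16 / 2.30259 = 0.503781 ≈ 0.5038

0.5038


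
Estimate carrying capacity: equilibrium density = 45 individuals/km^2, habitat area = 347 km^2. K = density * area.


K = 45 * 347 = 15615 individuals

15615 individuals


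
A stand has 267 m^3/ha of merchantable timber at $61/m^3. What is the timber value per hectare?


Value = 267 * 61 = $16287/ha

$16287/ha


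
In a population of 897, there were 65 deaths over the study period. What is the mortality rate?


Mortality rate = 65 / 897 = 0.072464 ≈ 0.0725

0.0725


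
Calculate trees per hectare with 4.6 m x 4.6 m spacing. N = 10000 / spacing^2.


N = 10000 / 4.6^2 = 10000 / 21.16 = 472.590 ≈ 473 trees/ha

473 trees/ha


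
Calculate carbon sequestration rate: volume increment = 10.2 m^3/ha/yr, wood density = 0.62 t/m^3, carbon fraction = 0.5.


C = 10.2 * 0.62 * 0.5 = 3.162 ≈ 3.16 t C/ha/yr

3.16 t C/ha/yr


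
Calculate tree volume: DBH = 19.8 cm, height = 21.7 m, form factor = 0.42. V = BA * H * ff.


(D/200)^2 = (19.8/200)^2 = 0.099^2 = 0.009801
BA = 3.141593 * 0.009801 = 0.0307908 m^2
V = 0.0307908 * 21.7 * 0.42 = 0.280627 ≈ 0.281 m^3

0.281 m^3


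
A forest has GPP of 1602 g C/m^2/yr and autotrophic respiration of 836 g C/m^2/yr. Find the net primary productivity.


NPP = GPP - Ra = 1602 - 836 = 766 g C/m^2/yr

766 g C/m^2/yr


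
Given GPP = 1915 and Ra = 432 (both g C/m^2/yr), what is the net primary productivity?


NPP = GPP - Ra = 1915 - 432 = 1483 g C/m^2/yr

1483 g C/m^2/yr


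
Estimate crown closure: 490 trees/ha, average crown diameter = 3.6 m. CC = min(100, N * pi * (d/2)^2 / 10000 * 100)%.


(d/2)^2 = (3.6/2)^2 = 1.8^2 = 3.24
Crown area = 3.141593 * 3.24 = 10.1788 m^2
N * area / 10000 * 100 = 490 * 10.1788 / 10000 * 100 = 49.8761
CC = min(100, 49.8761) = 49.8761 ≈ 49.9%

49.9%


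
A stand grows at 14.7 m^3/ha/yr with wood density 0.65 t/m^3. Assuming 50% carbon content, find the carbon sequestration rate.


C = 14.7 * 0.65 * 0.5 = 4.7775 ≈ 4.78 t C/ha/yr

4.78 t C/ha/yr


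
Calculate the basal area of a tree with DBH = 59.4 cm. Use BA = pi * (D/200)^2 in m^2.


D/200 = 59.4/200 = 0.297 m
(D/200)^2 = 0.297^2 = 0.088209
BA = 3.141593 * 0.088209 = 0.277117 ≈ 0.2771 m^2

0.2771 m^2


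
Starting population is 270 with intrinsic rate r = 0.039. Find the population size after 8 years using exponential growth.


r*t = 0.039 * 8 = 0.312
exp(0.312) = 1.36615
N = 270 * 1.36615 = 368.861 ≈ 369

369


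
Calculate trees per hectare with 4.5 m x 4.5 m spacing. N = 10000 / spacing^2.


N = 10000 / 4.5^2 = 10000 / 20.25 = 493.827 ≈ 494 trees/ha

494 trees/ha


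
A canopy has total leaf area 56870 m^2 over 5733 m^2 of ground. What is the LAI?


LAI = 56870 / 5733 = 9.9198 ≈ 9.92

9.92


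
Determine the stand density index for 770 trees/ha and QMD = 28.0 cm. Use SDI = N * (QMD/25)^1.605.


QMD/25 = 28.0/25 = 1.12
(1.12)^1.605 = exp(1.605 * ln(1.12)) = exp(1.605 * 0.113329) = exp(0.181893) = 1.19949
SDI = 770 * 1.19949 = 923.607 ≈ 924

924


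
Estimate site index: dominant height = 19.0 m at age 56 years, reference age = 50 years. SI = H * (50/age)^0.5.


50/56 = 0.892857
(0.892857)^0.5 = 0.944911
SI = 19.0 * 0.944911 = 17.9533 ≈ 18.0 m

18.0 m


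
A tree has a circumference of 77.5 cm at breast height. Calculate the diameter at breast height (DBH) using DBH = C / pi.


DBH = C / pi = 77.5 / 3.141593 = 24.6690 ≈ 24.67 cm

24.67 cm


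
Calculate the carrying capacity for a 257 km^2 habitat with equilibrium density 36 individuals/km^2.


K = 36 * 257 = 9252 individuals

9252 individuals


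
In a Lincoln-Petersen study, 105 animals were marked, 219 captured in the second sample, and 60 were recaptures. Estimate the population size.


N = M * C / R = 105 * 219 / 60 = 22995 / 60 = 383.25 ≈ 383

383 individuals


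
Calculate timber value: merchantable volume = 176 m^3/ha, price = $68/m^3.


Value = 176 * 68 = $11968/ha

$11968/ha


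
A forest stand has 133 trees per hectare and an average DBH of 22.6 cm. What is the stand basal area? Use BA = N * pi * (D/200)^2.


(D/200)^2 = (22.6/200)^2 = 0.113^2 = 0.012769
Individual BA = 3.141593 * 0.012769 = 0.0401150 m^2
Stand BA = 133 * 0.0401150 = 5.33530 ≈ 5.34 m^2/ha

5.34 m^2/ha


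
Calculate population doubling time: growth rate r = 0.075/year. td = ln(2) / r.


td = ln(2) / 0.075 = 0.693147 / 0.075 = 9.24196 ≈ 9.2 years

9.2 years


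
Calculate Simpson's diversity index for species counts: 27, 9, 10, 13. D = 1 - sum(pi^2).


Total N = 27 + 9 + 10 + 13 = 59
Per-species terms:
  p = 27/59 = 0.457627; p^2 = 0.457627^2 = 0.209422
  p = 9/59 = 0.152542; p^2 = 0.152542^2 = 0.023269
  p = 10/59 = 0.169492; p^2 = 0.169492^2 = 0.028728
  p = 13/59 = 0.220339; p^2 = 0.220339^2 = 0.048549
sum(p^2) = 0.209422 + 0.023269 + 0.028728 + 0.048549 = 0.309968
D = 1 - 0.309968 = 0.690032 ≈ 0.6900

0.6900


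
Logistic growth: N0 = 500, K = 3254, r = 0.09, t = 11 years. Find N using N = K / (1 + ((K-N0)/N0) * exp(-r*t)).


(K - N0)/N0 = (3254 - 500)/500 = 2754/500 = 5.50800
r*t = 0.09 * 11 = 0.99; exp(-0.99) = 0.371577
5.50800 * 0.371577 = 2.04665
1 + 2.04665 = 3.04665
N = 3254 / 3.04665 = 1068.06 ≈ 1068

1068


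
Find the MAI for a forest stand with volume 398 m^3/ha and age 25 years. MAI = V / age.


MAI = 398 / 25 = 15.92 m^3/ha/yr

15.92 m^3/ha/yr


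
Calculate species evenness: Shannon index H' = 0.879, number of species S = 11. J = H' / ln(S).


ln(11) = 2.39790
J = H' / ln(S) = 0.879 / 2.39790 = 0.366571 ≈ 0.3666

0.3666


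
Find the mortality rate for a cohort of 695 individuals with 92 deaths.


Mortality rate = 92 / 695 = 0.132374 ≈ 0.1324

0.1324


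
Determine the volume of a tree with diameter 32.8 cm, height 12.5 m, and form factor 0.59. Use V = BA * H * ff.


(D/200)^2 = (32.8/200)^2 = 0.164^2 = 0.026896
BA = 3.141593 * 0.026896 = 0.0844963 m^2
V = 0.0844963 * 12.5 * 0.59 = 0.623160 ≈ 0.623 m^3

0.623 m^3


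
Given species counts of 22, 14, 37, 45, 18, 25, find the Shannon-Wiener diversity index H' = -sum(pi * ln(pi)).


Total N = 22 + 14 + 37 + 45 + 18 + 25 = 161
Per-species terms:
  p = 22/161 = 0.136646; ln(p) = -1.990362; p*ln(p) = 0.136646 * (-1.990362) = -0.271975
  p = 14/161 = 0.086957; ln(p) = -2.442342; p*ln(p) = 0.086957 * (-2.442342) = -0.212379
  p = 37/161 = 0.229814; ln(p) = -1.470485; p*ln(p) = 0.229814 * (-1.470485) = -0.337938
  p = 45/161 = 0.279503; ln(p) = -1.274742; p*ln(p) = 0.279503 * (-1.274742) = -0.356294
  p = 18/161 = 0.111801; ln(p) = -2.191035; p*ln(p) = 0.111801 * (-2.191035) = -0.244960
  p = 25/161 = 0.155280; ln(p) = -1.862525; p*ln(p) = 0.155280 * (-1.862525) = -0.289213
sum(p*ln(p)) = (-0.271975) + (-0.212379) + (-0.337938) + (-0.356294) + (-0.244960) + (-0.289213) = -1.712759
H' = -(-1.712759) = 1.712759 ≈ 1.7128

1.7128


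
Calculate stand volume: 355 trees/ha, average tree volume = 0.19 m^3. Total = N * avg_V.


V_stand = 355 * 0.19 = 67.45 ≈ 67.5 m^3/ha

67.5 m^3/ha


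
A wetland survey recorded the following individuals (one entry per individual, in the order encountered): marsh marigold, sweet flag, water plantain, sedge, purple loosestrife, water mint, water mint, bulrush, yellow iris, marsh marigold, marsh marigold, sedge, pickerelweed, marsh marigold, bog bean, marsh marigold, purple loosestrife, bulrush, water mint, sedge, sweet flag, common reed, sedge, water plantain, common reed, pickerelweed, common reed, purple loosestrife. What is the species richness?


Total individuals logged = 28
Distinct species (count of individuals): marsh marigold (5), sweet flag (2), water plantain (2), sedge (4), purple loosestrife (3), water mint (3), bulrush (2), yellow iris (1), pickerelweed (2), bog bean (1), common reed (3)
Species richness = number of distinct species = 11

11


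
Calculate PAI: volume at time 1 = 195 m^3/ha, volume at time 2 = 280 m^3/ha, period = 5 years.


PAI = (V2 - V1) / period = (280 - 195) / 5 = 85 / 5 = 17.00 m^3/ha/yr

17.00 m^3/ha/yr


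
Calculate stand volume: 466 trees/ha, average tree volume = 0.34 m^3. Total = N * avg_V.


V_stand = 466 * 0.34 = 158.44 ≈ 158.4 m^3/ha

158.4 m^3/ha


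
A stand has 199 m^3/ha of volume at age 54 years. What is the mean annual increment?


MAI = 199 / 54 = 3.6852 ≈ 3.69 m^3/ha/yr

3.69 m^3/ha/yr


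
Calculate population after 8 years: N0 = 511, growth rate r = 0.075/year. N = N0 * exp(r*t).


r*t = 0.075 * 8 = 0.6
exp(0.6) = 1.82212
N = 511 * 1.82212 = 931.103 ≈ 931

931


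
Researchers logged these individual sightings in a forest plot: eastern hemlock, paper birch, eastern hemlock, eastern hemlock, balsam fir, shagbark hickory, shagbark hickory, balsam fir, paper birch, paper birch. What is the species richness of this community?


Total individuals logged = 10
Distinct species (count of individuals): eastern hemlock (3), paper birch (3), balsam fir (2), shagbark hickory (2)
Species richness = number of distinct species = 4

4


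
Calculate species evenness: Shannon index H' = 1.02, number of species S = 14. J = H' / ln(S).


ln(14) = 2.63906
J = H' / ln(S) = 1.02 / 2.63906 = 0.386501 ≈ 0.3865

0.3865


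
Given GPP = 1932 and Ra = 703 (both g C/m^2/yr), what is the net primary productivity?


NPP = GPP - Ra = 1932 - 703 = 1229 g C/m^2/yr

1229 g C/m^2/yr


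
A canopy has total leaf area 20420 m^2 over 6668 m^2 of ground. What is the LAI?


LAI = 20420 / 6668 = 3.0624 ≈ 3.06

3.06


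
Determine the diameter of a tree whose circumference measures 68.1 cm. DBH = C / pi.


DBH = C / pi = 68.1 / 3.141593 = 21.6769 ≈ 21.68 cm

21.68 cm


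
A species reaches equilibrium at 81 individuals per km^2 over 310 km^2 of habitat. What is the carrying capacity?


K = 81 * 310 = 25110 individuals

25110 individuals


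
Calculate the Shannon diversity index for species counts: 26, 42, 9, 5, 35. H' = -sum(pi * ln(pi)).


Total N = 26 + 42 + 9 + 5 + 35 = 117
Per-species terms:
  p = 26/117 = 0.222222; ln(p) = -1.504078; p*ln(p) = 0.222222 * (-1.504078) = -0.334239
  p = 42/117 = 0.358974; ln(p) = -1.024505; p*ln(p) = 0.358974 * (-1.024505) = -0.367771
  p = 9/117 = 0.076923; ln(p) = -2.564950; p*ln(p) = 0.076923 * (-2.564950) = -0.197304
  p = 5/117 = 0.042735; ln(p) = -3.152737; p*ln(p) = 0.042735 * (-3.152737) = -0.134732
  p = 35/117 = 0.299145; ln(p) = -1.206827; p*ln(p) = 0.299145 * (-1.206827) = -0.361016
sum(p*ln(p)) = (-0.334239) + (-0.367771) + (-0.197304) + (-0.134732) + (-0.361016) = -1.395062
H' = -(-1.395062) = 1.395062 ≈ 1.3951

1.3951


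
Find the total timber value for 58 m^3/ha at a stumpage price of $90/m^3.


Value = 58 * 90 = $5220/ha

$5220/ha


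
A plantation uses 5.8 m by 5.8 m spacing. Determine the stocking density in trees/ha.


N = 10000 / 5.8^2 = 10000 / 33.64 = 297.265 ≈ 297 trees/ha

297 trees/ha


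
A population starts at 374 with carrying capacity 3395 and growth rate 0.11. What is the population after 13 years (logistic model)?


(K - N0)/N0 = (3395 - 374)/374 = 3021/374 = 8.07754
r*t = 0.11 * 13 = 1.43; exp(-1.43) = 0.239309
8.07754 * 0.239309 = 1.93303
1 + 1.93303 = 2.93303
N = 3395 / 2.93303 = 1157.51 ≈ 1158

1158


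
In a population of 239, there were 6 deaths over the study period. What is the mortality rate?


Mortality rate = 6 / 239 = 0.025105 ≈ 0.0251

0.0251


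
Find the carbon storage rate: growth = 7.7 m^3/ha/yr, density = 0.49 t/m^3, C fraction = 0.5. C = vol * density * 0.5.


C = 7.7 * 0.49 * 0.5 = 1.8865 ≈ 1.89 t C/ha/yr

1.89 t C/ha/yr


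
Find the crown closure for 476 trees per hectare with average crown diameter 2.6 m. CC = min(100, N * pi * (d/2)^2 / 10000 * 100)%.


(d/2)^2 = (2.6/2)^2 = 1.3^2 = 1.69
Crown area = 3.141593 * 1.69 = 5.30929 m^2
N * area / 10000 * 100 = 476 * 5.30929 / 10000 * 100 = 25.2722
CC = min(100, 25.2722) = 25.2722 ≈ 25.3%

25.3%


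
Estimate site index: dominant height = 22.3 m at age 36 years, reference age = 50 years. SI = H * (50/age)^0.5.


50/36 = 1.38889
(1.38889)^0.5 = 1.17851
SI = 22.3 * 1.17851 = 26.2808 ≈ 26.3 m

26.3 m


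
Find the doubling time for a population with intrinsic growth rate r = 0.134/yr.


td = ln(2) / 0.134 = 0.693147 / 0.134 = 5.17274 ≈ 5.2 years

5.2 years


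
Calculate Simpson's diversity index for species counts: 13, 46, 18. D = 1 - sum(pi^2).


Total N = 13 + 46 + 18 = 77
Per-species terms:
  p = 13/77 = 0.168831; p^2 = 0.168831^2 = 0.028504
  p = 46/77 = 0.597403; p^2 = 0.597403^2 = 0.356890
  p = 18/77 = 0.233766; p^2 = 0.233766^2 = 0.054647
sum(p^2) = 0.028504 + 0.356890 + 0.054647 = 0.440041
D = 1 - 0.440041 = 0.559959 ≈ 0.5600

0.5600


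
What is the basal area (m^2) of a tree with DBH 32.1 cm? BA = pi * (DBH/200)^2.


D/200 = 32.1/200 = 0.1605 m
(D/200)^2 = 0.1605^2 = 0.02576025
BA = 3.141593 * 0.02576025 = 0.0809282 ≈ 0.0809 m^2

0.0809 m^2


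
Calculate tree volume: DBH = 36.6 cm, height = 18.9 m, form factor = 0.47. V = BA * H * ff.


(D/200)^2 = (36.6/200)^2 = 0.183^2 = 0.033489
BA = 3.141593 * 0.033489 = 0.105209 m^2
V = 0.105209 * 18.9 * 0.47 = 0.934572 ≈ 0.935 m^3

0.935 m^3


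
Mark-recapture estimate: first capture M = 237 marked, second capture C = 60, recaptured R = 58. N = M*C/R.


N = M * C / R = 237 * 60 / 58 = 14220 / 58 = 245.17 ≈ 245

245 individuals


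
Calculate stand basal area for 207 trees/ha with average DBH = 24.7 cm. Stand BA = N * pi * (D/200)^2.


(D/200)^2 = (24.7/200)^2 = 0.1235^2 = 0.01525225
Individual BA = 3.141593 * 0.01525225 = 0.0479164 m^2
Stand BA = 207 * 0.0479164 = 9.91869 ≈ 9.92 m^2/ha

9.92 m^2/ha


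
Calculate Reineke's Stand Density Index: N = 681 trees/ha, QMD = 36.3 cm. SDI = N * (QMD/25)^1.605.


QMD/25 = 36.3/25 = 1.452
(1.452)^1.605 = exp(1.605 * ln(1.452)) = exp(1.605 * 0.372942) = exp(0.598572) = 1.81952
SDI = 681 * 1.81952 = 1239.09 ≈ 1239

1239


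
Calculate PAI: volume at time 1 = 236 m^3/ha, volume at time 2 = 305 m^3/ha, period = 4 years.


PAI = (V2 - V1) / period = (305 - 236) / 4 = 69 / 4 = 17.25 m^3/ha/yr

17.25 m^3/ha/yr


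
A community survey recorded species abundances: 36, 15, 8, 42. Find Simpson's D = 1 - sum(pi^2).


Total N = 36 + 15 + 8 + 42 = 101
Per-species terms:
  p = 36/101 = 0.356436; p^2 = 0.356436^2 = 0.127047
  p = 15/101 = 0.148515; p^2 = 0.148515^2 = 0.022057
  p = 8/101 = 0.079208; p^2 = 0.079208^2 = 0.006274
  p = 42/101 = 0.415842; p^2 = 0.415842^2 = 0.172925
sum(p^2) = 0.127047 + 0.022057 + 0.006274 + 0.172925 = 0.328303
D = 1 - 0.328303 = 0.671697 ≈ 0.6717

0.6717


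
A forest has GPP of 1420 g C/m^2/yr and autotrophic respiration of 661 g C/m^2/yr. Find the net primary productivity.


NPP = GPP - Ra = 1420 - 661 = 759 g C/m^2/yr

759 g C/m^2/yr


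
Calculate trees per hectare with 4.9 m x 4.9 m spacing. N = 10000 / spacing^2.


N = 10000 / 4.9^2 = 10000 / 24.01 = 416.493 ≈ 416 trees/ha

416 trees/ha


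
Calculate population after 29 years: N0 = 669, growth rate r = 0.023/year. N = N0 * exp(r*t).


r*t = 0.023 * 29 = 0.667
exp(0.667) = 1.94838
N = 669 * 1.94838 = 1303.47 ≈ 1303

1303


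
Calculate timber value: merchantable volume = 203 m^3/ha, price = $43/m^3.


Value = 203 * 43 = $8729/ha

$8729/ha


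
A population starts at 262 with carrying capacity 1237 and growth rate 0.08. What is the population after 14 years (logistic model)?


(K - N0)/N0 = (1237 - 262)/262 = 975/262 = 3.72137
r*t = 0.08 * 14 = 1.12; exp(-1.12) = 0.326280
3.72137 * 0.326280 = 1.21421
1 + 1.21421 = 2.21421
N = 1237 / 2.21421 = 558.664 ≈ 559

559


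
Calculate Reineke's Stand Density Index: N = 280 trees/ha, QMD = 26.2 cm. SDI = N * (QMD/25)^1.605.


QMD/25 = 26.2/25 = 1.048
(1.048)^1.605 = exp(1.605 * ln(1.048)) = exp(1.605 * 0.0468836) = exp(0.0752482) = 1.07815
SDI = 280 * 1.07815 = 301.882 ≈ 302

302


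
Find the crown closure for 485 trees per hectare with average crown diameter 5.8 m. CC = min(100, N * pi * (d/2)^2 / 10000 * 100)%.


(d/2)^2 = (5.8/2)^2 = 2.9^2 = 8.41
Crown area = 3.141593 * 8.41 = 26.4208 m^2
N * area / 10000 * 100 = 485 * 26.4208 / 10000 * 100 = 128.141
CC = min(100, 128.141) = 100%

100%


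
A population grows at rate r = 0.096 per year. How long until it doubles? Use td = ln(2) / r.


td = ln(2) / 0.096 = 0.693147 / 0.096 = 7.22028 ≈ 7.2 years

7.2 years


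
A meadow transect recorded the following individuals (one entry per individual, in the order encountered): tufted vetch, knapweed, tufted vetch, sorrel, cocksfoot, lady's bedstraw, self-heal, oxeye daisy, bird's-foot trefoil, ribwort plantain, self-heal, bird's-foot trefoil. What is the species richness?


Total individuals logged = 12
Distinct species (count of individuals): tufted vetch (2), knapweed (1), sorrel (1), cocksfoot (1), lady's bedstraw (1), self-heal (2), oxeye daisy (1), bird's-foot trefoil (2), ribwort plantain (1)
Species richness = number of distinct species = 9

9


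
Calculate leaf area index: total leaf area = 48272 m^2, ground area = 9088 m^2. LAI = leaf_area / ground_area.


LAI = 48272 / 9088 = 5.3116 ≈ 5.31

5.31


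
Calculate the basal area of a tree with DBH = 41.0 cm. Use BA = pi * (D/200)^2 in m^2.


D/200 = 41.0/200 = 0.205 m
(D/200)^2 = 0.205^2 = 0.042025
BA = 3.141593 * 0.042025 = 0.132025 ≈ 0.1320 m^2

0.1320 m^2


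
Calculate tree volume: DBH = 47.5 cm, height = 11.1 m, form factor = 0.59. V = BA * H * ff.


(D/200)^2 = (47.5/200)^2 = 0.2375^2 = 0.05640625
BA = 3.141593 * 0.05640625 = 0.177205 m^2
V = 0.177205 * 11.1 * 0.59 = 1.16052 ≈ 1.161 m^3

1.161 m^3


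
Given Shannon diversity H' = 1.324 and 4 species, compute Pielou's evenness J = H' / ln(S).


ln(4) = 1.38629
J = H' / ln(S) = 1.324 / 1.38629 = 0.955067 ≈ 0.9551

0.9551


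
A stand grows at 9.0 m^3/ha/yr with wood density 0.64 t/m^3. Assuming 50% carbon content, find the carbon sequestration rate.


C = 9.0 * 0.64 * 0.5 = 2.88 t C/ha/yr

2.88 t C/ha/yr


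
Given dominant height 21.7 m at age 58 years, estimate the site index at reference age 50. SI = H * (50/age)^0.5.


50/58 = 0.862069
(0.862069)^0.5 = 0.928477
SI = 21.7 * 0.928477 = 20.1480 ≈ 20.1 m

20.1 m


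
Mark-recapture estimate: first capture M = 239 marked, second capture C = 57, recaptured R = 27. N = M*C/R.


N = M * C / R = 239 * 57 / 27 = 13623 / 27 = 504.56 ≈ 505

505 individuals


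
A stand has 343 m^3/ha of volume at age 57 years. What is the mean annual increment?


MAI = 343 / 57 = 6.0175 ≈ 6.02 m^3/ha/yr

6.02 m^3/ha/yr


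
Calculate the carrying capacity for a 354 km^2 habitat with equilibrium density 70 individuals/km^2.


K = 70 * 354 = 24780 individuals

24780 individuals


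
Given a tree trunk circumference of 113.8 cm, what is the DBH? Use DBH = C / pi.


DBH = C / pi = 113.8 / 3.141593 = 36.2237 ≈ 36.22 cm

36.22 cm


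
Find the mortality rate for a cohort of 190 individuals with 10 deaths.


Mortality rate = 10 / 190 = 0.052632 ≈ 0.0526

0.0526


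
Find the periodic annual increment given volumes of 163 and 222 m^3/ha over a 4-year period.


PAI = (V2 - V1) / period = (222 - 163) / 4 = 59 / 4 = 14.75 m^3/ha/yr

14.75 m^3/ha/yr


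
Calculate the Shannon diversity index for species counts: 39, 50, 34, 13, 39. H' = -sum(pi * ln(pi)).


Total N = 39 + 50 + 34 + 13 + 39 = 175
Per-species terms:
  p = 39/175 = 0.222857; ln(p) = -1.501225; p*ln(p) = 0.222857 * (-1.501225) = -0.334558
  p = 50/175 = 0.285714; ln(p) = -1.252764; p*ln(p) = 0.285714 * (-1.252764) = -0.357932
  p = 34/175 = 0.194286; ln(p) = -1.638424; p*ln(p) = 0.194286 * (-1.638424) = -0.318323
  p = 13/175 = 0.074286; ln(p) = -2.599833; p*ln(p) = 0.074286 * (-2.599833) = -0.193131
  p = 39/175 = 0.222857; ln(p) = -1.501225; p*ln(p) = 0.222857 * (-1.501225) = -0.334558
sum(p*ln(p)) = (-0.334558) + (-0.357932) + (-0.318323) + (-0.193131) + (-0.334558) = -1.538502
H' = -(-1.538502) = 1.538502 ≈ 1.5385

1.5385


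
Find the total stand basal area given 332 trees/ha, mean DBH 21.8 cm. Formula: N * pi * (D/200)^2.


(D/200)^2 = (21.8/200)^2 = 0.109^2 = 0.011881
Individual BA = 3.141593 * 0.011881 = 0.0373253 m^2
Stand BA = 332 * 0.0373253 = 12.3920 ≈ 12.39 m^2/ha

12.39 m^2/ha


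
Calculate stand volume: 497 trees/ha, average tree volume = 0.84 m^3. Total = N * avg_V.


V_stand = 497 * 0.84 = 417.48 ≈ 417.5 m^3/ha

417.5 m^3/ha


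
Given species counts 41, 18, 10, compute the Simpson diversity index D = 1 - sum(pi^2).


Total N = 41 + 18 + 10 = 69
Per-species terms:
  p = 41/69 = 0.594203; p^2 = 0.594203^2 = 0.353077
  p = 18/69 = 0.260870; p^2 = 0.260870^2 = 0.068053
  p = 10/69 = 0.144928; p^2 = 0.144928^2 = 0.021004
sum(p^2) = 0.353077 + 0.068053 + 0.021004 = 0.442134
D = 1 - 0.442134 = 0.557866 ≈ 0.5579

0.5579


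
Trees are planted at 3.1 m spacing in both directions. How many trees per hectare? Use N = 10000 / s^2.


N = 10000 / 3.1^2 = 10000 / 9.61 = 1040.58 ≈ 1041 trees/ha

1041 trees/ha


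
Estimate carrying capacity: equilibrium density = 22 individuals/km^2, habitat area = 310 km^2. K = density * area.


K = 22 * 310 = 6820 individuals

6820 individuals


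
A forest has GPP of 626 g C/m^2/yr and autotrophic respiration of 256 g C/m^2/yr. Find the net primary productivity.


NPP = GPP - Ra = 626 - 256 = 370 g C/m^2/yr

370 g C/m^2/yr


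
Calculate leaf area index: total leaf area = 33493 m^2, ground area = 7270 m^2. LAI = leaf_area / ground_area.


LAI = 33493 / 7270 = 4.6070 ≈ 4.61

4.61


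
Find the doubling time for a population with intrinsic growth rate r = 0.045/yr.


td = ln(2) / 0.045 = 0.693147 / 0.045 = 15.4033 ≈ 15.4 years

15.4 years


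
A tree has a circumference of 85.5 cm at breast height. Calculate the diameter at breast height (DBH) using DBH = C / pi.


DBH = C / pi = 85.5 / 3.141593 = 27.2155 ≈ 27.22 cm

27.22 cm


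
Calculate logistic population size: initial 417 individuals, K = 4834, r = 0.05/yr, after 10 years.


(K - N0)/N0 = (4834 - 417)/417 = 4417/417 = 10.5923
r*t = 0.05 * 10 = 0.5; exp(-0.5) = 0.606531
10.5923 * 0.606531 = 6.42456
1 + 6.42456 = 7.42456
N = 4834 / 7.42456 = 651.082 ≈ 651

651


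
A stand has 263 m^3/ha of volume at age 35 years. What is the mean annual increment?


MAI = 263 / 35 = 7.5143 ≈ 7.51 m^3/ha/yr

7.51 m^3/ha/yr


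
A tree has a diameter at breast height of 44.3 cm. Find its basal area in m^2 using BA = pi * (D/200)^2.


D/200 = 44.3/200 = 0.2215 m
(D/200)^2 = 0.2215^2 = 0.04906225
BA = 3.141593 * 0.04906225 = 0.154134 ≈ 0.1541 m^2

0.1541 m^2


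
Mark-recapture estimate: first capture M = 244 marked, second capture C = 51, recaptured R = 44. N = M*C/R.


N = M * C / R = 244 * 51 / 44 = 12444 / 44 = 282.82 ≈ 283

283 individuals


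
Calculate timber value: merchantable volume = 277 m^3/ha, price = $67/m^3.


Value = 277 * 67 = $18559/ha

$18559/ha


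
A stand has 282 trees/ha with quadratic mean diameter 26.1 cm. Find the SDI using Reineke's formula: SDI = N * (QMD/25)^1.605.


QMD/25 = 26.1/25 = 1.044
(1.044)^1.605 = exp(1.605 * ln(1.044)) = exp(1.605 * 0.0430595) = exp(0.0691105) = 1.07155
SDI = 282 * 1.07155 = 302.177 ≈ 302

302


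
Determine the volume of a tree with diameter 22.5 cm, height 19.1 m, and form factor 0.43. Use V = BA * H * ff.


(D/200)^2 = (22.5/200)^2 = 0.1125^2 = 0.01265625
BA = 3.141593 * 0.01265625 = 0.0397608 m^2
V = 0.0397608 * 19.1 * 0.43 = 0.326555 ≈ 0.327 m^3

0.327 m^3


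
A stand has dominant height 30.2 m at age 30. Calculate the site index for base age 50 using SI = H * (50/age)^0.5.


50/30 = 1.66667
(1.66667)^0.5 = 1.29100
SI = 30.2 * 1.29100 = 38.9882 ≈ 39.0 m

39.0 m


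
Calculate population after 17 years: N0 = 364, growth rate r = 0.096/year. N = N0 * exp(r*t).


r*t = 0.096 * 17 = 1.632
exp(1.632) = 5.11409
N = 364 * 5.11409 = 1861.53 ≈ 1862

1862


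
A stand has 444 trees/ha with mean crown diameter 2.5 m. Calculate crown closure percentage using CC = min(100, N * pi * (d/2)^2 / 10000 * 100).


(d/2)^2 = (2.5/2)^2 = 1.25^2 = 1.5625
Crown area = 3.141593 * 1.5625 = 4.90874 m^2
N * area / 10000 * 100 = 444 * 4.90874 / 10000 * 100 = 21.7948
CC = min(100, 21.7948) = 21.7948 ≈ 21.8%

21.8%


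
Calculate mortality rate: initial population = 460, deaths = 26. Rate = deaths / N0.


Mortality rate = 26 / 460 = 0.056522 ≈ 0.0565

0.0565


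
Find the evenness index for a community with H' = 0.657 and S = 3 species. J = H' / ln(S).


ln(3) = 1.09861
J = H' / ln(S) = 0.657 / 1.09861 = 0.598028 ≈ 0.5980

0.5980


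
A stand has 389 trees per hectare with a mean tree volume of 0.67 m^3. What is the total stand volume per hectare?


V_stand = 389 * 0.67 = 260.63 ≈ 260.6 m^3/ha

260.6 m^3/ha


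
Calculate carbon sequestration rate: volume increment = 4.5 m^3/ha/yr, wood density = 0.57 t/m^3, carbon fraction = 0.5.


C = 4.5 * 0.57 * 0.5 = 1.2825 ≈ 1.28 t C/ha/yr

1.28 t C/ha/yr


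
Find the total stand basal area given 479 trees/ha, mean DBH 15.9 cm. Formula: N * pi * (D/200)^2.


(D/200)^2 = (15.9/200)^2 = 0.0795^2 = 0.00632025
Individual BA = 3.141593 * 0.00632025 = 0.0198557 m^2
Stand BA = 479 * 0.0198557 = 9.51088 ≈ 9.51 m^2/ha

9.51 m^2/ha


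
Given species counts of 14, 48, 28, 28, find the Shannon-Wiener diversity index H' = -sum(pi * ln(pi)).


Total N = 14 + 48 + 28 + 28 = 118
Per-species terms:
  p = 14/118 = 0.118644; ln(p) = -2.131628; p*ln(p) = 0.118644 * (-2.131628) = -0.252905
  p = 48/118 = 0.406780; ln(p) = -0.899483; p*ln(p) = 0.406780 * (-0.899483) = -0.365892
  p = 28/118 = 0.237288; ln(p) = -1.438481; p*ln(p) = 0.237288 * (-1.438481) = -0.341334
  p = 28/118 = 0.237288; ln(p) = -1.438481; p*ln(p) = 0.237288 * (-1.438481) = -0.341334
sum(p*ln(p)) = (-0.252905) + (-0.365892) + (-0.341334) + (-0.341334) = -1.301465
H' = -(-1.301465) = 1.301465 ≈ 1.3015

1.3015


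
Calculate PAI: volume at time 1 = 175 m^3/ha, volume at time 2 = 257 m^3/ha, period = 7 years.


PAI = (V2 - V1) / period = (257 - 175) / 7 = 82 / 7 = 11.7143 ≈ 11.71 m^3/ha/yr

11.71 m^3/ha/yr


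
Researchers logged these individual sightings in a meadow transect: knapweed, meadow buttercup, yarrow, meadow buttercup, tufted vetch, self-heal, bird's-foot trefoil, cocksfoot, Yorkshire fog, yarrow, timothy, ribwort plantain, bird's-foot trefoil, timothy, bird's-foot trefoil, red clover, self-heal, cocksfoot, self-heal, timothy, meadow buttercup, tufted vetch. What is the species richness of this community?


Total individuals logged = 22
Distinct species (count of individuals): knapweed (1), meadow buttercup (3), yarrow (2), tufted vetch (2), self-heal (3), bird's-foot trefoil (3), cocksfoot (2), Yorkshire fog (1), timothy (3), ribwort plantain (1), red clover (1)
Species richness = number of distinct species = 11

11


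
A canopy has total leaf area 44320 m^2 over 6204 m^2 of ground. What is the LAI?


LAI = 44320 / 6204 = 7.1438 ≈ 7.14

7.14


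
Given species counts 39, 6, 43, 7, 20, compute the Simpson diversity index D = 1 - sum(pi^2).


Total N = 39 + 6 + 43 + 7 + 20 = 115
Per-species terms:
  p = 39/115 = 0.339130; p^2 = 0.339130^2 = 0.115009
  p = 6/115 = 0.052174; p^2 = 0.052174^2 = 0.002722
  p = 43/115 = 0.373913; p^2 = 0.373913^2 = 0.139811
  p = 7/115 = 0.060870; p^2 = 0.060870^2 = 0.003705
  p = 20/115 = 0.173913; p^2 = 0.173913^2 = 0.030246
sum(p^2) = 0.115009 + 0.002722 + 0.139811 + 0.003705 + 0.030246 = 0.291493
D = 1 - 0.291493 = 0.708507 ≈ 0.7085

0.7085


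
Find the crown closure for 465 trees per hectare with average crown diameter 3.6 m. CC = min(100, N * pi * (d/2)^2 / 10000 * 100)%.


(d/2)^2 = (3.6/2)^2 = 1.8^2 = 3.24
Crown area = 3.141593 * 3.24 = 10.1788 m^2
N * area / 10000 * 100 = 465 * 10.1788 / 10000 * 100 = 47.3314
CC = min(100, 47.3314) = 47.3314 ≈ 47.3%

47.3%


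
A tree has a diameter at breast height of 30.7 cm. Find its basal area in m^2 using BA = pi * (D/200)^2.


D/200 = 30.7/200 = 0.1535 m
(D/200)^2 = 0.1535^2 = 0.02356225
BA = 3.141593 * 0.02356225 = 0.0740230 ≈ 0.0740 m^2

0.0740 m^2


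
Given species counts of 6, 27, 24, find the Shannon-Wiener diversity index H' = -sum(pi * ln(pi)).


Total N = 6 + 27 + 24 = 57
Per-species terms:
  p = 6/57 = 0.105263; ln(p) = -2.251293; p*ln(p) = 0.105263 * (-2.251293) = -0.236978
  p = 27/57 = 0.473684; ln(p) = -0.747215; p*ln(p) = 0.473684 * (-0.747215) = -0.353944
  p = 24/57 = 0.421053; ln(p) = -0.864997; p*ln(p) = 0.421053 * (-0.864997) = -0.364210
sum(p*ln(p)) = (-0.236978) + (-0.353944) + (-0.364210) = -0.955132
H' = -(-0.955132) = 0.955132 ≈ 0.9551

0.9551


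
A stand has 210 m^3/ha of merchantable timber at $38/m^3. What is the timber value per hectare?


Value = 210 * 38 = $7980/ha

$7980/ha


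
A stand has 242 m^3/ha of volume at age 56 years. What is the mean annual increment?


MAI = 242 / 56 = 4.3214 ≈ 4.32 m^3/ha/yr

4.32 m^3/ha/yr


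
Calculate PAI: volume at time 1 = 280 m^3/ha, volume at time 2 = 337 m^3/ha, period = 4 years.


PAI = (V2 - V1) / period = (337 - 280) / 4 = 57 / 4 = 14.25 m^3/ha/yr

14.25 m^3/ha/yr


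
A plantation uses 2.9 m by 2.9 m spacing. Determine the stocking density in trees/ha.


N = 10000 / 2.9^2 = 10000 / 8.41 = 1189.06 ≈ 1189 trees/ha

1189 trees/ha


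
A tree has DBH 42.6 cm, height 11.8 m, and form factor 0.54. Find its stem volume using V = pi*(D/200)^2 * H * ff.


(D/200)^2 = (42.6/200)^2 = 0.213^2 = 0.045369
BA = 3.141593 * 0.045369 = 0.142531 m^2
V = 0.142531 * 11.8 * 0.54 = 0.908208 ≈ 0.908 m^3

0.908 m^3


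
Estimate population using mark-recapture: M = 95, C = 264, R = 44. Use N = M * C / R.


N = M * C / R = 95 * 264 / 44 = 25080 / 44 = 570

570 individuals


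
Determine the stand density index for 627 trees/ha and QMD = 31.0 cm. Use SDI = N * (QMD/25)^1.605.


QMD/25 = 31.0/25 = 1.24
(1.24)^1.605 = exp(1.605 * ln(1.24)) = exp(1.605 * 0.215111) = exp(0.345253) = 1.41235
SDI = 627 * 1.41235 = 885.543 ≈ 886

886


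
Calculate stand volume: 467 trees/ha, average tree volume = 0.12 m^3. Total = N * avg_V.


V_stand = 467 * 0.12 = 56.04 ≈ 56.0 m^3/ha

56.0 m^3/ha


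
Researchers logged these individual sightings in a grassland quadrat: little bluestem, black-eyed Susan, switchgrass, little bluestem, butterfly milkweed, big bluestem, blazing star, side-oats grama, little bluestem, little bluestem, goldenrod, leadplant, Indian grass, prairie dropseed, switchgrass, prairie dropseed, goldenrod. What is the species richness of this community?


Total individuals logged = 17
Distinct species (count of individuals): little bluestem (4), black-eyed Susan (1), switchgrass (2), butterfly milkweed (1), big bluestem (1), blazing star (1), side-oats grama (1), goldenrod (2), leadplant (1), Indian grass (1), prairie dropseed (2)
Species richness = number of distinct species = 11

11


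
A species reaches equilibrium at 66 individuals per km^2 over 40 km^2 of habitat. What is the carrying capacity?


K = 66 * 40 = 2640 individuals

2640 individuals


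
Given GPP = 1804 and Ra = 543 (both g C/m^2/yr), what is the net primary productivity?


NPP = GPP - Ra = 1804 - 543 = 1261 g C/m^2/yr

1261 g C/m^2/yr


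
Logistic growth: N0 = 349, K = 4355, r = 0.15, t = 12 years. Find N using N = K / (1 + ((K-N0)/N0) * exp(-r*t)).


(K - N0)/N0 = (4355 - 349)/349 = 4006/349 = 11.4785
r*t = 0.15 * 12 = 1.8; exp(-1.8) = 0.165299
11.4785 * 0.165299 = 1.89738
1 + 1.89738 = 2.89738
N = 4355 / 2.89738 = 1503.08 ≈ 1503

1503


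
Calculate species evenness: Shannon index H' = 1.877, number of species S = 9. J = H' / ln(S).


ln(9) = 2.19722
J = H' / ln(S) = 1.877 / 2.19722 = 0.854261 ≈ 0.8543

0.8543


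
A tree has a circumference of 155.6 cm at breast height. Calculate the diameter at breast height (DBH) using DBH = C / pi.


DBH = C / pi = 155.6 / 3.141593 = 49.5290 ≈ 49.53 cm

49.53 cm


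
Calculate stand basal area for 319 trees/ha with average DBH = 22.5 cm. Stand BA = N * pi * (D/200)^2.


(D/200)^2 = (22.5/200)^2 = 0.1125^2 = 0.01265625
Individual BA = 3.141593 * 0.01265625 = 0.0397608 m^2
Stand BA = 319 * 0.0397608 = 12.6837 ≈ 12.68 m^2/ha

12.68 m^2/ha


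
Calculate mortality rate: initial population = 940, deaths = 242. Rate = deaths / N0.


Mortality rate = 242 / 940 = 0.257447 ≈ 0.2574

0.2574


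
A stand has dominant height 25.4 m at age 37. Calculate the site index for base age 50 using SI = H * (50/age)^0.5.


50/37 = 1.35135
(1.35135)^0.5 = 1.16248
SI = 25.4 * 1.16248 = 29.5270 ≈ 29.5 m

29.5 m


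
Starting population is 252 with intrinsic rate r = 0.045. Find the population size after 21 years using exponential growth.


r*t = 0.045 * 21 = 0.945
exp(0.945) = 2.57281
N = 252 * 2.57281 = 648.348 ≈ 648

648


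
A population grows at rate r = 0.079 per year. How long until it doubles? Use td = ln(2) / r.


td = ln(2) / 0.079 = 0.693147 / 0.079 = 8.77401 ≈ 8.8 years

8.8 years


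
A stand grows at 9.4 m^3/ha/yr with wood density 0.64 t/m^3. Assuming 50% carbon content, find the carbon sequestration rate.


C = 9.4 * 0.64 * 0.5 = 3.008 ≈ 3.01 t C/ha/yr

3.01 t C/ha/yr


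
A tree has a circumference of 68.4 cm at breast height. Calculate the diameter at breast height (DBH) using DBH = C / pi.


DBH = C / pi = 68.4 / 3.141593 = 21.7724 ≈ 21.77 cm

21.77 cm


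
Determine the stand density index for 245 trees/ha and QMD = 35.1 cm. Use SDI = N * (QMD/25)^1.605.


QMD/25 = 35.1/25 = 1.404
(1.404)^1.605 = exp(1.605 * ln(1.404)) = exp(1.605 * 0.339325) = exp(0.544617) = 1.72395
SDI = 245 * 1.72395 = 422.368 ≈ 422

422


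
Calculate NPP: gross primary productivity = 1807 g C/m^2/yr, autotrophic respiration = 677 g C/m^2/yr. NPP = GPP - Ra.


NPP = GPP - Ra = 1807 - 677 = 1130 g C/m^2/yr

1130 g C/m^2/yr


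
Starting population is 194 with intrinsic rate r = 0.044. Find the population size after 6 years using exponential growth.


r*t = 0.044 * 6 = 0.264
exp(0.264) = 1.30213
N = 194 * 1.30213 = 252.613 ≈ 253

253
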